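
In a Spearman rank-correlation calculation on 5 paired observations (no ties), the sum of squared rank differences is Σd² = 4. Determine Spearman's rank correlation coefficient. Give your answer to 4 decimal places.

ρ = 1 − 6Σd² / [n(n²−1)] = 1 − 6×4 / (5×24)
  = 1 − 24/120 = 1 − 0.20000 ≈ 0.8000

0.8000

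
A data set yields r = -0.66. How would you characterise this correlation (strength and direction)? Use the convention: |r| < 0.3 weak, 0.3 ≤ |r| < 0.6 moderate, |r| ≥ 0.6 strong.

r = -0.66 < 0 so the relationship is negative.
|r| = 0.66, which falls in the strong range.

strong negative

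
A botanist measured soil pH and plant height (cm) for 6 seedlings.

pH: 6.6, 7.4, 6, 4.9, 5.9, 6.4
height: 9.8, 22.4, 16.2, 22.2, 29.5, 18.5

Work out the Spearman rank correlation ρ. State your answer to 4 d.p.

-0.2571

Rank pH: 5, 6, 3, 1, 2, 4
Rank height: 1, 5, 2, 4, 6, 3
d = rank(pH) − rank(height): 4, 1, 1, -3, -4, 1; Σd² = 44
ρ = 1 − 6Σd² / [n(n²−1)] = 1 − 6×44 / (6×35) = 1 − 264/210 ≈ -0.2571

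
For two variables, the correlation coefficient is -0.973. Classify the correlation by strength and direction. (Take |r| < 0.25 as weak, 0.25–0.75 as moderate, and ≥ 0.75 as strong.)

r = -0.973 < 0 so the relationship is negative.
|r| = 0.973, which falls in the strong range.

strong negative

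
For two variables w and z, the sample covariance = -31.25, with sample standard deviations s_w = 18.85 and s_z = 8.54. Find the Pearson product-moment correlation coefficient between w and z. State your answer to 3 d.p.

-0.194

r = Cov(w,z) / (s_w · s_z) = -31.25 / (18.85 × 8.54)
  = -31.25 / 160.9790 ≈ -0.194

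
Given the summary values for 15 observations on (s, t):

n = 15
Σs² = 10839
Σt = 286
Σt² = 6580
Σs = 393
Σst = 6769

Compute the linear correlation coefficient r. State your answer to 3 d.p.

r = (nΣst − ΣsΣt) / √[(nΣs² − (Σs)²)(nΣt² − (Σt)²)]
Numerator: 15×6769 − 393×286 = -10863
Denominator: √[(162585 − 154449)(98700 − 81796)] = √[8136 × 16904] = 11727.3588
r = -10863 / 11727.3588 ≈ -0.926

-0.926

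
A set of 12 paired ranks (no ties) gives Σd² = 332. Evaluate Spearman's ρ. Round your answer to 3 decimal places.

-0.161

ρ = 1 − 6Σd² / [n(n²−1)] = 1 − 6×332 / (12×143)
  = 1 − 1992/1716 = 1 − 1.1608 ≈ -0.161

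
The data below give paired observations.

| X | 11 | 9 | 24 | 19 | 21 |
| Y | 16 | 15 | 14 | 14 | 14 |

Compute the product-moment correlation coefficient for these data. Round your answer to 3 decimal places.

-0.835

n = 5, ΣX = 84, ΣY = 73, ΣX² = 1580, ΣY² = 1069, ΣXY = 1207
nΣXY − ΣXΣY = 6035 − 6132 = -97
nΣX² − (ΣX)² = 7900 − 7056 = 844; nΣY² − (ΣY)² = 5345 − 5329 = 16
r = -97 / √(844 × 16) = -97 / 116.2067 ≈ -0.835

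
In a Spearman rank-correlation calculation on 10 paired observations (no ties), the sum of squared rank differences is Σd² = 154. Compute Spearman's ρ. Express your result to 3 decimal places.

0.067

ρ = 1 − 6Σd² / [n(n²−1)] = 1 − 6×154 / (10×99)
  = 1 − 924/990 = 1 − 0.9333 ≈ 0.067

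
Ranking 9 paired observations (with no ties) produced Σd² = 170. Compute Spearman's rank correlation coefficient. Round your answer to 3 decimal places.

-0.417

ρ = 1 − 6Σd² / [n(n²−1)] = 1 − 6×170 / (9×80)
  = 1 − 1020/720 = 1 − 1.4167 ≈ -0.417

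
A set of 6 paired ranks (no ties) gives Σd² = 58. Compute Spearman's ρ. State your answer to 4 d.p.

ρ = 1 − 6Σd² / [n(n²−1)] = 1 − 6×58 / (6×35)
  = 1 − 348/210 = 1 − 1.65714 ≈ -0.6571

-0.6571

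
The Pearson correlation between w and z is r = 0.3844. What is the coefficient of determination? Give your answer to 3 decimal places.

r² = (0.3844)² = 0.148

0.148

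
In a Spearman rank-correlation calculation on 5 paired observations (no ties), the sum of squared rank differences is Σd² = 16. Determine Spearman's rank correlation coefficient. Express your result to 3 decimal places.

ρ = 1 − 6Σd² / [n(n²−1)] = 1 − 6×16 / (5×24)
  = 1 − 96/120 = 1 − 0.8000 ≈ 0.200

0.200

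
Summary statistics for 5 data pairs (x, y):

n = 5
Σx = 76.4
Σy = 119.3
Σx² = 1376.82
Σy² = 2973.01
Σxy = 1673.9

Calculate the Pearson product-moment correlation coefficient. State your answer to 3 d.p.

r = (nΣxy − ΣxΣy) / √[(nΣx² − (Σx)²)(nΣy² − (Σy)²)]
Numerator: 5×1673.9 − 76.4×119.3 = -745.02
Denominator: √[(6884.1 − 5836.96)(14865.05 − 14232.49)] = √[1047.14 × 632.56] = 813.8666
r = -745.02 / 813.8666 ≈ -0.915

-0.915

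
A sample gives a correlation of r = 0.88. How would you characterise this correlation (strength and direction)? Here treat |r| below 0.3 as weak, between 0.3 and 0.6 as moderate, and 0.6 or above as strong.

strong positive

r = 0.88 > 0 so the relationship is positive.
|r| = 0.88, which falls in the strong range.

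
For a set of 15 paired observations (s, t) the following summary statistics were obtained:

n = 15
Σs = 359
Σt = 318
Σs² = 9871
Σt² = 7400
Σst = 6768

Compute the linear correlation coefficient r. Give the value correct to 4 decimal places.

-0.9185

r = (nΣst − ΣsΣt) / √[(nΣs² − (Σs)²)(nΣt² − (Σt)²)]
Numerator: 15×6768 − 359×318 = -12642
Denominator: √[(148065 − 128881)(111000 − 101124)] = √[19184 × 9876] = 13764.4900
r = -12642 / 13764.4900 ≈ -0.9185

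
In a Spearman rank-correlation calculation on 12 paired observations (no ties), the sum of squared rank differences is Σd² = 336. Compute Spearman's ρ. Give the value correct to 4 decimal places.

-0.1748

ρ = 1 − 6Σd² / [n(n²−1)] = 1 − 6×336 / (12×143)
  = 1 − 2016/1716 = 1 − 1.17483 ≈ -0.1748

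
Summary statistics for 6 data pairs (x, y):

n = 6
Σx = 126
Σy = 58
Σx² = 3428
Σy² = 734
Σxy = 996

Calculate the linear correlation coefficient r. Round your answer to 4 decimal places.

-0.6030

r = (nΣxy − ΣxΣy) / √[(nΣx² − (Σx)²)(nΣy² − (Σy)²)]
Numerator: 6×996 − 126×58 = -1332
Denominator: √[(20568 − 15876)(4404 − 3364)] = √[4692 × 1040] = 2208.9998
r = -1332 / 2208.9998 ≈ -0.6030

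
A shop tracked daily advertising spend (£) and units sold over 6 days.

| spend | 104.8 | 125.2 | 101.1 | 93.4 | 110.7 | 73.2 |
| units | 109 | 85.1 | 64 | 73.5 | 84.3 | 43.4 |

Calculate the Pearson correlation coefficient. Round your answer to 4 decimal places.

0.6978

n = 6, Σx = 608.4, Σy = 459.3, Σx² = 63215.58, Σy² = 37611.31, Σxy = 47921.91
nΣxy − ΣxΣy = 287531.46 − 279438.12 = 8093.34
nΣx² − (Σx)² = 379293.48 − 370150.56 = 9142.92; nΣy² − (Σy)² = 225667.86 − 210956.49 = 14711.37
r = 8093.34 / √(9142.92 × 14711.37) = 8093.34 / 11597.6239 ≈ 0.6978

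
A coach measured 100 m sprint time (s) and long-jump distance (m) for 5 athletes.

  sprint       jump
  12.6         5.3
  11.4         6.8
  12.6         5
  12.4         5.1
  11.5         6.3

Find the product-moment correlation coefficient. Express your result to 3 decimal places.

-0.965

n = 5, Σx = 60.5, Σy = 28.5, Σx² = 733.49, Σy² = 165.03, Σxy = 342.99
nΣxy − ΣxΣy = 1714.95 − 1724.25 = -9.3
nΣx² − (Σx)² = 3667.45 − 3660.25 = 7.2; nΣy² − (Σy)² = 825.15 − 812.25 = 12.9
r = -9.3 / √(7.2 × 12.9) = -9.3 / 9.6374 ≈ -0.965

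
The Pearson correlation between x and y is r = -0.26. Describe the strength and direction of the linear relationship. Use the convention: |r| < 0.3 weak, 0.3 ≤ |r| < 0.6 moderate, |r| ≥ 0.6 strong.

r = -0.26 < 0 so the relationship is negative.
|r| = 0.26, which falls in the weak range.

weak negative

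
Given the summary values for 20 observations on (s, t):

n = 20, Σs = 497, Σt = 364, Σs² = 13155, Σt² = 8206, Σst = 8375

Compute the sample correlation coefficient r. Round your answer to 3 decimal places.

-0.594

r = (nΣst − ΣsΣt) / √[(nΣs² − (Σs)²)(nΣt² − (Σt)²)]
Numerator: 20×8375 − 497×364 = -13408
Denominator: √[(263100 − 247009)(164120 − 132496)] = √[16091 × 31624] = 22557.9650
r = -13408 / 22557.9650 ≈ -0.594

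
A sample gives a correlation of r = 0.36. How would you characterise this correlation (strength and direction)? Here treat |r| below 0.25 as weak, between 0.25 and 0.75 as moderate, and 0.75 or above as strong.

moderate positive

r = 0.36 > 0 so the relationship is positive.
|r| = 0.36, which falls in the moderate range.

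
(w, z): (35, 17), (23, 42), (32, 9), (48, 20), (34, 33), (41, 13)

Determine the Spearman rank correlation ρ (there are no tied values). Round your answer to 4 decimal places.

-0.2571

Rank w: 4, 1, 2, 6, 3, 5
Rank z: 3, 6, 1, 4, 5, 2
d = rank(w) − rank(z): 1, -5, 1, 2, -2, 3; Σd² = 44
ρ = 1 − 6Σd² / [n(n²−1)] = 1 − 6×44 / (6×35) = 1 − 264/210 ≈ -0.2571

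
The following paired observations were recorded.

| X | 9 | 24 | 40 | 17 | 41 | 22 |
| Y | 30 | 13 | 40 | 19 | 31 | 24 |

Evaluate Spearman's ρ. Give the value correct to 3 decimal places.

0.429

Rank X: 1, 4, 5, 2, 6, 3
Rank Y: 4, 1, 6, 2, 5, 3
d = rank(X) − rank(Y): -3, 3, -1, 0, 1, 0; Σd² = 20
ρ = 1 − 6Σd² / [n(n²−1)] = 1 − 6×20 / (6×35) = 1 − 120/210 ≈ 0.429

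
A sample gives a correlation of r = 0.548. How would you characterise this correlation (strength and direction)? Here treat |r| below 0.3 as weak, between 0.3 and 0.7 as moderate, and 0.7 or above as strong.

moderate positive

r = 0.548 > 0 so the relationship is positive.
|r| = 0.548, which falls in the moderate range.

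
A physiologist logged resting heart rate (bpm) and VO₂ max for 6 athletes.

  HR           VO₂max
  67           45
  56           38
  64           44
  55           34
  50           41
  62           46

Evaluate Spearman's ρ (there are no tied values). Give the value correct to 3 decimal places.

Rank HR: 6, 3, 5, 2, 1, 4
Rank VO₂max: 5, 2, 4, 1, 3, 6
d = rank(HR) − rank(VO₂max): 1, 1, 1, 1, -2, -2; Σd² = 12
ρ = 1 − 6Σd² / [n(n²−1)] = 1 − 6×12 / (6×35) = 1 − 72/210 ≈ 0.657

0.657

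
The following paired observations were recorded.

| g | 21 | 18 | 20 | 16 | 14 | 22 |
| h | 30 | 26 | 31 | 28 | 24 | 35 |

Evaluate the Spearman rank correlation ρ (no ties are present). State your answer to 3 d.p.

0.886

Rank g: 5, 3, 4, 2, 1, 6
Rank h: 4, 2, 5, 3, 1, 6
d = rank(g) − rank(h): 1, 1, -1, -1, 0, 0; Σd² = 4
ρ = 1 − 6Σd² / [n(n²−1)] = 1 − 6×4 / (6×35) = 1 − 24/210 ≈ 0.886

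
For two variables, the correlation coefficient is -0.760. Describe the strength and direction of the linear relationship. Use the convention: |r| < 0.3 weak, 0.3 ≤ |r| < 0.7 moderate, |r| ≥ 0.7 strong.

strong negative

r = -0.760 < 0 so the relationship is negative.
|r| = 0.760, which falls in the strong range.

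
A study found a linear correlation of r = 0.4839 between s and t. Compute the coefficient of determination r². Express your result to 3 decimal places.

r² = (0.4839)² = 0.234

0.234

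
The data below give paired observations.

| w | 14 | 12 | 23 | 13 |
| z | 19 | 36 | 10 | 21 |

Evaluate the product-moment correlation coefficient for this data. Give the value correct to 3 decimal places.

n = 4, Σw = 62, Σz = 86, Σw² = 1038, Σz² = 2198, Σwz = 1201
nΣwz − ΣwΣz = 4804 − 5332 = -528
nΣw² − (Σw)² = 4152 − 3844 = 308; nΣz² − (Σz)² = 8792 − 7396 = 1396
r = -528 / √(308 × 1396) = -528 / 655.7195 ≈ -0.805

-0.805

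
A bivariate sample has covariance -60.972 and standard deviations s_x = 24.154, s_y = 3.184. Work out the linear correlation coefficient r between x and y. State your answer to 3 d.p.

r = Cov(x,y) / (s_x · s_y) = -60.972 / (24.154 × 3.184)
  = -60.972 / 76.9063 ≈ -0.793

-0.793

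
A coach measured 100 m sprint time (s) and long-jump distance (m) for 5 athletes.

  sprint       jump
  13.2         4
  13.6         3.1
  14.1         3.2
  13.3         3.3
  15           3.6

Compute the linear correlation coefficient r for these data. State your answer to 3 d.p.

n = 5, Σx = 69.2, Σy = 17.2, Σx² = 959.9, Σy² = 59.7, Σxy = 237.97
nΣxy − ΣxΣy = 1189.85 − 1190.24 = -0.39
nΣx² − (Σx)² = 4799.5 − 4788.64 = 10.86; nΣy² − (Σy)² = 298.5 − 295.84 = 2.66
r = -0.39 / √(10.86 × 2.66) = -0.39 / 5.3747 ≈ -0.073

-0.073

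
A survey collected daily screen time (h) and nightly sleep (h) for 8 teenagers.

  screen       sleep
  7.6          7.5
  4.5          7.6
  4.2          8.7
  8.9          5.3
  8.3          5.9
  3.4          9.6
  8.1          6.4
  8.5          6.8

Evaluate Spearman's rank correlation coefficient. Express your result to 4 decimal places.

Rank screen: 4, 3, 2, 8, 6, 1, 5, 7
Rank sleep: 5, 6, 7, 1, 2, 8, 3, 4
d = rank(screen) − rank(sleep): -1, -3, -5, 7, 4, -7, 2, 3; Σd² = 162
ρ = 1 − 6Σd² / [n(n²−1)] = 1 − 6×162 / (8×63) = 1 − 972/504 ≈ -0.9286

-0.9286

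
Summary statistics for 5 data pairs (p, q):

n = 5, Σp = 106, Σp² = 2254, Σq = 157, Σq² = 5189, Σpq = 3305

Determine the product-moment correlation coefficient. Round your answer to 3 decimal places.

-0.557

r = (nΣpq − ΣpΣq) / √[(nΣp² − (Σp)²)(nΣq² − (Σq)²)]
Numerator: 5×3305 − 106×157 = -117
Denominator: √[(11270 − 11236)(25945 − 24649)] = √[34 × 1296] = 209.9143
r = -117 / 209.9143 ≈ -0.557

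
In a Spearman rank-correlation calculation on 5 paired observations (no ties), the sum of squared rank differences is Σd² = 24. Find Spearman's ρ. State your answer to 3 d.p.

ρ = 1 − 6Σd² / [n(n²−1)] = 1 − 6×24 / (5×24)
  = 1 − 144/120 = 1 − 1.2000 ≈ -0.200

-0.200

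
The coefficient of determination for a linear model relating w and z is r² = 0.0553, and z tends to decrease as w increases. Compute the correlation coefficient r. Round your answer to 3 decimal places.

|r| = √0.0553 = 0.235
The association is negative, so r = −0.235.

-0.235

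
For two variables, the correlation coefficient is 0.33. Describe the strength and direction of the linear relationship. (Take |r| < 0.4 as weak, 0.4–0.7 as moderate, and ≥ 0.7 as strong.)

r = 0.33 > 0 so the relationship is positive.
|r| = 0.33, which falls in the weak range.

weak positive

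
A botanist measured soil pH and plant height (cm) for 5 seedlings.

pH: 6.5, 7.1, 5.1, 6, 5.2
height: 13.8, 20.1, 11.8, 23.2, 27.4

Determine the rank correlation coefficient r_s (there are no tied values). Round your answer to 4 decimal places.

Rank pH: 4, 5, 1, 3, 2
Rank height: 2, 3, 1, 4, 5
d = rank(pH) − rank(height): 2, 2, 0, -1, -3; Σd² = 18
ρ = 1 − 6Σd² / [n(n²−1)] = 1 − 6×18 / (5×24) = 1 − 108/120 ≈ 0.1000

0.1000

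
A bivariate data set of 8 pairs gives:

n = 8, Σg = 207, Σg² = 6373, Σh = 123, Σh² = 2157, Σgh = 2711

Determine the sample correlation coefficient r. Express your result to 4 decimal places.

-0.9070

r = (nΣgh − ΣgΣh) / √[(nΣg² − (Σg)²)(nΣh² − (Σh)²)]
Numerator: 8×2711 − 207×123 = -3773
Denominator: √[(50984 − 42849)(17256 − 15129)] = √[8135 × 2127] = 4159.7049
r = -3773 / 4159.7049 ≈ -0.9070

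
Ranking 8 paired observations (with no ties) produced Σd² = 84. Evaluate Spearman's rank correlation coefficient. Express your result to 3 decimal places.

0.000

ρ = 1 − 6Σd² / [n(n²−1)] = 1 − 6×84 / (8×63)
  = 1 − 504/504 = 1 − 1.0000 ≈ 0.000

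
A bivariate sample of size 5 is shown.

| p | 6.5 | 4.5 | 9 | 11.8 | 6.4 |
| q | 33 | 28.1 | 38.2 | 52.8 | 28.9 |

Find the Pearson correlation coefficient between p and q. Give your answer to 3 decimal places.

n = 5, Σp = 38.2, Σq = 181, Σp² = 323.7, Σq² = 6960.9, Σpq = 1492.75
nΣpq − ΣpΣq = 7463.75 − 6914.2 = 549.55
nΣp² − (Σp)² = 1618.5 − 1459.24 = 159.26; nΣq² − (Σq)² = 34804.5 − 32761 = 2043.5
r = 549.55 / √(159.26 × 2043.5) = 549.55 / 570.4803 ≈ 0.963

0.963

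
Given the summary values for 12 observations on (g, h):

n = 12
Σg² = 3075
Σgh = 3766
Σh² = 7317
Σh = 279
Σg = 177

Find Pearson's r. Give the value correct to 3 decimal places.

r = (nΣgh − ΣgΣh) / √[(nΣg² − (Σg)²)(nΣh² − (Σh)²)]
Numerator: 12×3766 − 177×279 = -4191
Denominator: √[(36900 − 31329)(87804 − 77841)] = √[5571 × 9963] = 7450.0921
r = -4191 / 7450.0921 ≈ -0.563

-0.563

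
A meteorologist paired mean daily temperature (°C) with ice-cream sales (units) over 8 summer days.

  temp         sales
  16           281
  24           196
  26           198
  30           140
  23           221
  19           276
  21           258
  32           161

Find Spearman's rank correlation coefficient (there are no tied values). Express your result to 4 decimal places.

-0.9524

Rank temp: 1, 5, 6, 7, 4, 2, 3, 8
Rank sales: 8, 3, 4, 1, 5, 7, 6, 2
d = rank(temp) − rank(sales): -7, 2, 2, 6, -1, -5, -3, 6; Σd² = 164
ρ = 1 − 6Σd² / [n(n²−1)] = 1 − 6×164 / (8×63) = 1 − 984/504 ≈ -0.9524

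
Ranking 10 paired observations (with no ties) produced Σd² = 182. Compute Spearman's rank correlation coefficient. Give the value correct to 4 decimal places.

-0.1030

ρ = 1 − 6Σd² / [n(n²−1)] = 1 − 6×182 / (10×99)
  = 1 − 1092/990 = 1 − 1.10303 ≈ -0.1030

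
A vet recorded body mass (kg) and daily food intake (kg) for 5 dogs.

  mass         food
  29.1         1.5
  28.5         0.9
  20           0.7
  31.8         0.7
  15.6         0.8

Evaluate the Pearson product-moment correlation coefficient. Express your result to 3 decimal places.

n = 5, Σx = 125, Σy = 4.6, Σx² = 3313.66, Σy² = 4.68, Σxy = 118.04
nΣxy − ΣxΣy = 590.2 − 575 = 15.2
nΣx² − (Σx)² = 16568.3 − 15625 = 943.3; nΣy² − (Σy)² = 23.4 − 21.16 = 2.24
r = 15.2 / √(943.3 × 2.24) = 15.2 / 45.9673 ≈ 0.331

0.331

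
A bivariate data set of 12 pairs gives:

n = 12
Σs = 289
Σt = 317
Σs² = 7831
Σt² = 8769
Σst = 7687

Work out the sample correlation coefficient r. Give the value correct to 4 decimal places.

0.0897

r = (nΣst − ΣsΣt) / √[(nΣs² − (Σs)²)(nΣt² − (Σt)²)]
Numerator: 12×7687 − 289×317 = 631
Denominator: √[(93972 − 83521)(105228 − 100489)] = √[10451 × 4739] = 7037.5627
r = 631 / 7037.5627 ≈ 0.0897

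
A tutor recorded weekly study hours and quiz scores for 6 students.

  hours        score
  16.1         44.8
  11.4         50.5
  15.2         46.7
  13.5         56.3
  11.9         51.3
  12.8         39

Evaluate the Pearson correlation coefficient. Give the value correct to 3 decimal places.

n = 6, Σx = 80.9, Σy = 288.6, Σx² = 1107.91, Σy² = 14060.56, Σxy = 3876.54
nΣxy − ΣxΣy = 23259.24 − 23347.74 = -88.5
nΣx² − (Σx)² = 6647.46 − 6544.81 = 102.65; nΣy² − (Σy)² = 84363.36 − 83289.96 = 1073.4
r = -88.5 / √(102.65 × 1073.4) = -88.5 / 331.9405 ≈ -0.267

-0.267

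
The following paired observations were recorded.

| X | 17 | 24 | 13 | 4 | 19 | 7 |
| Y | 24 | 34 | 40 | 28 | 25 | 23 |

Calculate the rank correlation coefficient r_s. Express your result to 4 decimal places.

Rank X: 4, 6, 3, 1, 5, 2
Rank Y: 2, 5, 6, 4, 3, 1
d = rank(X) − rank(Y): 2, 1, -3, -3, 2, 1; Σd² = 28
ρ = 1 − 6Σd² / [n(n²−1)] = 1 − 6×28 / (6×35) = 1 − 168/210 ≈ 0.2000

0.2000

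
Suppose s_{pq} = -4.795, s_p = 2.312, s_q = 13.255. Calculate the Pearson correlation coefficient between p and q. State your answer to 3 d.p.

-0.156

r = Cov(p,q) / (s_p · s_q) = -4.795 / (2.312 × 13.255)
  = -4.795 / 30.6456 ≈ -0.156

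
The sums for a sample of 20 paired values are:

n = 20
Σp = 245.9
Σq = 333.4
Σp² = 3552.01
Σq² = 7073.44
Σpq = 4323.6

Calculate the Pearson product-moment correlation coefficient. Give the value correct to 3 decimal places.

0.251

r = (nΣpq − ΣpΣq) / √[(nΣp² − (Σp)²)(nΣq² − (Σq)²)]
Numerator: 20×4323.6 − 245.9×333.4 = 4488.94
Denominator: √[(71040.2 − 60466.81)(141468.8 − 111155.56)] = √[10573.39 × 30313.24] = 17902.8967
r = 4488.94 / 17902.8967 ≈ 0.251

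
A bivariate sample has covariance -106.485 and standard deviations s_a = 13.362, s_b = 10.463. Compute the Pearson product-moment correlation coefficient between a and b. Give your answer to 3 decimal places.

-0.762

r = Cov(a,b) / (s_a · s_b) = -106.485 / (13.362 × 10.463)
  = -106.485 / 139.8066 ≈ -0.762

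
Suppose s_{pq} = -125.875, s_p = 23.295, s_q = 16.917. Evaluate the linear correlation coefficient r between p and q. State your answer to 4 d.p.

-0.3194

r = Cov(p,q) / (s_p · s_q) = -125.875 / (23.295 × 16.917)
  = -125.875 / 394.0815 ≈ -0.3194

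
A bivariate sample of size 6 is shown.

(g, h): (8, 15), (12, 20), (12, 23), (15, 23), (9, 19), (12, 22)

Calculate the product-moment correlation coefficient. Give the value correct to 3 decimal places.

0.866

n = 6, Σg = 68, Σh = 122, Σg² = 802, Σh² = 2528, Σgh = 1416
nΣgh − ΣgΣh = 8496 − 8296 = 200
nΣg² − (Σg)² = 4812 − 4624 = 188; nΣh² − (Σh)² = 15168 − 14884 = 284
r = 200 / √(188 × 284) = 200 / 231.0671 ≈ 0.866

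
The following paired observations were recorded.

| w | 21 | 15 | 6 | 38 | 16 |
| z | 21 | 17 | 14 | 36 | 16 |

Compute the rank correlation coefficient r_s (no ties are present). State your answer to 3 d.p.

0.900

Rank w: 4, 2, 1, 5, 3
Rank z: 4, 3, 1, 5, 2
d = rank(w) − rank(z): 0, -1, 0, 0, 1; Σd² = 2
ρ = 1 − 6Σd² / [n(n²−1)] = 1 − 6×2 / (5×24) = 1 − 12/120 ≈ 0.900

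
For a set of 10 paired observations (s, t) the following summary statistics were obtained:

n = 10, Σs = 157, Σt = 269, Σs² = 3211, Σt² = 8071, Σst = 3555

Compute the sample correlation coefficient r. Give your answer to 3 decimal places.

r = (nΣst − ΣsΣt) / √[(nΣs² − (Σs)²)(nΣt² − (Σt)²)]
Numerator: 10×3555 − 157×269 = -6683
Denominator: √[(32110 − 24649)(80710 − 72361)] = √[7461 × 8349] = 7892.5211
r = -6683 / 7892.5211 ≈ -0.847

-0.847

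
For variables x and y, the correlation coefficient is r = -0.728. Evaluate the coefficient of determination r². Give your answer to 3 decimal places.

0.530

r² = (-0.728)² = 0.530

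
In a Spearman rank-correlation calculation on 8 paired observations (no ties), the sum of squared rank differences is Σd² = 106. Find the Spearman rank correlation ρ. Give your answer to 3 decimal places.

-0.262

ρ = 1 − 6Σd² / [n(n²−1)] = 1 − 6×106 / (8×63)
  = 1 − 636/504 = 1 − 1.2619 ≈ -0.262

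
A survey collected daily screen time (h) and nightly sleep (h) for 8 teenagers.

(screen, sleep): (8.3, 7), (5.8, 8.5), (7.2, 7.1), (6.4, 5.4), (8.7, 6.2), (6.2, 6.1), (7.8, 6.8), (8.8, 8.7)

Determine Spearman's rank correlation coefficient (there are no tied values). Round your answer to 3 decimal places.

0.262

Rank screen: 6, 1, 4, 3, 7, 2, 5, 8
Rank sleep: 5, 7, 6, 1, 3, 2, 4, 8
d = rank(screen) − rank(sleep): 1, -6, -2, 2, 4, 0, 1, 0; Σd² = 62
ρ = 1 − 6Σd² / [n(n²−1)] = 1 − 6×62 / (8×63) = 1 − 372/504 ≈ 0.262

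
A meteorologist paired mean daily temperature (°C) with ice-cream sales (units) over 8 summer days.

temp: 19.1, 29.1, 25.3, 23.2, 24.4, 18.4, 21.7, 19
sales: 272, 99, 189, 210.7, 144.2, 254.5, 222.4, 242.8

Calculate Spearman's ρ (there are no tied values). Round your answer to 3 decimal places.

-0.905

Rank temp: 3, 8, 7, 5, 6, 1, 4, 2
Rank sales: 8, 1, 3, 4, 2, 7, 5, 6
d = rank(temp) − rank(sales): -5, 7, 4, 1, 4, -6, -1, -4; Σd² = 160
ρ = 1 − 6Σd² / [n(n²−1)] = 1 − 6×160 / (8×63) = 1 − 960/504 ≈ -0.905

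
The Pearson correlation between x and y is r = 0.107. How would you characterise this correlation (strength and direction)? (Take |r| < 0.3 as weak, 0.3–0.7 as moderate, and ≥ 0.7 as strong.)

r = 0.107 > 0 so the relationship is positive.
|r| = 0.107, which falls in the weak range.

weak positive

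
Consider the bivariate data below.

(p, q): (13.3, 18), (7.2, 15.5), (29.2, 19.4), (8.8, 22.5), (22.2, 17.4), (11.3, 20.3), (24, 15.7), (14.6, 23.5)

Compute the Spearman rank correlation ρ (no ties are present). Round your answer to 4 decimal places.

-0.0238

Rank p: 4, 1, 8, 2, 6, 3, 7, 5
Rank q: 4, 1, 5, 7, 3, 6, 2, 8
d = rank(p) − rank(q): 0, 0, 3, -5, 3, -3, 5, -3; Σd² = 86
ρ = 1 − 6Σd² / [n(n²−1)] = 1 − 6×86 / (8×63) = 1 − 516/504 ≈ -0.0238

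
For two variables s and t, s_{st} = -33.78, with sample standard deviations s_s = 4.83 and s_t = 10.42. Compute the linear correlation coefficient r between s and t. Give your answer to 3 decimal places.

-0.671

r = Cov(s,t) / (s_s · s_t) = -33.78 / (4.83 × 10.42)
  = -33.78 / 50.3286 ≈ -0.671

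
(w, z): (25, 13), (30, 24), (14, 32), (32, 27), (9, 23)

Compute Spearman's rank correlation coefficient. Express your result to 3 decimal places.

0.200

Rank w: 3, 4, 2, 5, 1
Rank z: 1, 3, 5, 4, 2
d = rank(w) − rank(z): 2, 1, -3, 1, -1; Σd² = 16
ρ = 1 − 6Σd² / [n(n²−1)] = 1 − 6×16 / (5×24) = 1 − 96/120 ≈ 0.200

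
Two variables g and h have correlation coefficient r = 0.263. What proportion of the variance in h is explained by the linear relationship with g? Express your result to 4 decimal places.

0.0692

r² = (0.263)² = 0.0692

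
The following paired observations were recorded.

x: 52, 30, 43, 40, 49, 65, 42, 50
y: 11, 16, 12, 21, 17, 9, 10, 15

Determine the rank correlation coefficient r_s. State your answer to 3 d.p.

Rank x: 7, 1, 4, 2, 5, 8, 3, 6
Rank y: 3, 6, 4, 8, 7, 1, 2, 5
d = rank(x) − rank(y): 4, -5, 0, -6, -2, 7, 1, 1; Σd² = 132
ρ = 1 − 6Σd² / [n(n²−1)] = 1 − 6×132 / (8×63) = 1 − 792/504 ≈ -0.571

-0.571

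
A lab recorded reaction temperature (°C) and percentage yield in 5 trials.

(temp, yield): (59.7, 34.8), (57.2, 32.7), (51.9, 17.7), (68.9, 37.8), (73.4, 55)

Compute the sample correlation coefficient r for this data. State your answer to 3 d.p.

0.926

n = 5, Σx = 311.1, Σy = 178, Σx² = 19664.31, Σy² = 7047.46, Σxy = 11508.05
nΣxy − ΣxΣy = 57540.25 − 55375.8 = 2164.45
nΣx² − (Σx)² = 98321.55 − 96783.21 = 1538.34; nΣy² − (Σy)² = 35237.3 − 31684 = 3553.3
r = 2164.45 / √(1538.34 × 3553.3) = 2164.45 / 2337.9871 ≈ 0.926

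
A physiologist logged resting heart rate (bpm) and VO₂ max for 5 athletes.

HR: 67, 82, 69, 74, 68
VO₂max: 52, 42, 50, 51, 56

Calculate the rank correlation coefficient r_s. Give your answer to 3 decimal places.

-0.800

Rank HR: 1, 5, 3, 4, 2
Rank VO₂max: 4, 1, 2, 3, 5
d = rank(HR) − rank(VO₂max): -3, 4, 1, 1, -3; Σd² = 36
ρ = 1 − 6Σd² / [n(n²−1)] = 1 − 6×36 / (5×24) = 1 − 216/120 ≈ -0.800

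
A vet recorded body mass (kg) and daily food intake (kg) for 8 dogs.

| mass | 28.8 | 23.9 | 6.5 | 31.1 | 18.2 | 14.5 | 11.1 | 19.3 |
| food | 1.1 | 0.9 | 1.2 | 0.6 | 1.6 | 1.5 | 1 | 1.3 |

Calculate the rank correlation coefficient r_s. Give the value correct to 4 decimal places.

Rank mass: 7, 6, 1, 8, 4, 3, 2, 5
Rank food: 4, 2, 5, 1, 8, 7, 3, 6
d = rank(mass) − rank(food): 3, 4, -4, 7, -4, -4, -1, -1; Σd² = 124
ρ = 1 − 6Σd² / [n(n²−1)] = 1 − 6×124 / (8×63) = 1 − 744/504 ≈ -0.4762

-0.4762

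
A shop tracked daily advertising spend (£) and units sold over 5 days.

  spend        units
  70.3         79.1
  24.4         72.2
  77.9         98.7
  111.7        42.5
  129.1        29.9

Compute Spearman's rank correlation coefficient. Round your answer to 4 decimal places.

-0.6000

Rank spend: 2, 1, 3, 4, 5
Rank units: 4, 3, 5, 2, 1
d = rank(spend) − rank(units): -2, -2, -2, 2, 4; Σd² = 32
ρ = 1 − 6Σd² / [n(n²−1)] = 1 − 6×32 / (5×24) = 1 − 192/120 ≈ -0.6000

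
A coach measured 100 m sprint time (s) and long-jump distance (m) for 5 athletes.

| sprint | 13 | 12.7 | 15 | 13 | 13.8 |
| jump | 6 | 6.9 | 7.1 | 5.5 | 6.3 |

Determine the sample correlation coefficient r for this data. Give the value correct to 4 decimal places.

n = 5, Σx = 67.5, Σy = 31.8, Σx² = 914.73, Σy² = 203.96, Σxy = 430.57
nΣxy − ΣxΣy = 2152.85 − 2146.5 = 6.35
nΣx² − (Σx)² = 4573.65 − 4556.25 = 17.4; nΣy² − (Σy)² = 1019.8 − 1011.24 = 8.56
r = 6.35 / √(17.4 × 8.56) = 6.35 / 12.2043 ≈ 0.5203

0.5203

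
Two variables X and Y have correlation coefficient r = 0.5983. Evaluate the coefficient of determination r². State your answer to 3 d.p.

r² = (0.5983)² = 0.358

0.358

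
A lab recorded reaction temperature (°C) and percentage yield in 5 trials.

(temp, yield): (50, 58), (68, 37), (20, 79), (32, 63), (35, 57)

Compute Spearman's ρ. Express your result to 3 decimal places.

-0.900

Rank temp: 4, 5, 1, 2, 3
Rank yield: 3, 1, 5, 4, 2
d = rank(temp) − rank(yield): 1, 4, -4, -2, 1; Σd² = 38
ρ = 1 − 6Σd² / [n(n²−1)] = 1 − 6×38 / (5×24) = 1 − 228/120 ≈ -0.900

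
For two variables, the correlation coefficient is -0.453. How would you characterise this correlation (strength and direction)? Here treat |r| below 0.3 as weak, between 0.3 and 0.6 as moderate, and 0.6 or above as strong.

r = -0.453 < 0 so the relationship is negative.
|r| = 0.453, which falls in the moderate range.

moderate negative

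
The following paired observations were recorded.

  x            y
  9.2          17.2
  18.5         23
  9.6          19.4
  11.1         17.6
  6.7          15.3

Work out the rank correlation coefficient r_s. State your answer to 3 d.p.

Rank x: 2, 5, 3, 4, 1
Rank y: 2, 5, 4, 3, 1
d = rank(x) − rank(y): 0, 0, -1, 1, 0; Σd² = 2
ρ = 1 − 6Σd² / [n(n²−1)] = 1 − 6×2 / (5×24) = 1 − 12/120 ≈ 0.900

0.900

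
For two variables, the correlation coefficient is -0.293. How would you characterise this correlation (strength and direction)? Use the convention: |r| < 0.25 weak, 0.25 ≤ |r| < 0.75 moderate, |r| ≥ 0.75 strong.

r = -0.293 < 0 so the relationship is negative.
|r| = 0.293, which falls in the moderate range.

moderate negative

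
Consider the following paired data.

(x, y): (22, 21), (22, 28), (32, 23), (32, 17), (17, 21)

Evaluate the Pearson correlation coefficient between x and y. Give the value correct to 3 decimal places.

-0.326

n = 5, Σx = 125, Σy = 110, Σx² = 3305, Σy² = 2484, Σxy = 2715
nΣxy − ΣxΣy = 13575 − 13750 = -175
nΣx² − (Σx)² = 16525 − 15625 = 900; nΣy² − (Σy)² = 12420 − 12100 = 320
r = -175 / √(900 × 320) = -175 / 536.6563 ≈ -0.326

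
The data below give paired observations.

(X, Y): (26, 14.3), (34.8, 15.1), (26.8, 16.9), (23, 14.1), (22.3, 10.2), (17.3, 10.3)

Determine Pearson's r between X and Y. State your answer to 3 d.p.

0.698

n = 6, ΣX = 150.2, ΣY = 80.9, ΣX² = 3930.86, ΣY² = 1127.05, ΣXY = 2080.15
nΣXY − ΣXΣY = 12480.9 − 12151.18 = 329.72
nΣX² − (ΣX)² = 23585.16 − 22560.04 = 1025.12; nΣY² − (ΣY)² = 6762.3 − 6544.81 = 217.49
r = 329.72 / √(1025.12 × 217.49) = 329.72 / 472.1794 ≈ 0.698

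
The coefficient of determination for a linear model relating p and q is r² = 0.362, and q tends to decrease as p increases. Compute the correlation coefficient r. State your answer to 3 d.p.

-0.602

|r| = √0.362 = 0.602
The association is negative, so r = −0.602.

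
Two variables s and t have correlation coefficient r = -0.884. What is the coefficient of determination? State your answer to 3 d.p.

0.781

r² = (-0.884)² = 0.781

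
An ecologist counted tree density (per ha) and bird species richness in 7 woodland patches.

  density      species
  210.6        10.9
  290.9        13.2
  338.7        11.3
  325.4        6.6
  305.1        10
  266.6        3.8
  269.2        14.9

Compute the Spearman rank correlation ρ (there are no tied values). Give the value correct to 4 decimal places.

0.0357

Rank density: 1, 4, 7, 6, 5, 2, 3
Rank species: 4, 6, 5, 2, 3, 1, 7
d = rank(density) − rank(species): -3, -2, 2, 4, 2, 1, -4; Σd² = 54
ρ = 1 − 6Σd² / [n(n²−1)] = 1 − 6×54 / (7×48) = 1 − 324/336 ≈ 0.0357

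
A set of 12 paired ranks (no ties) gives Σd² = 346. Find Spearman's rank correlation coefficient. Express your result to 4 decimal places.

ρ = 1 − 6Σd² / [n(n²−1)] = 1 − 6×346 / (12×143)
  = 1 − 2076/1716 = 1 − 1.20979 ≈ -0.2098

-0.2098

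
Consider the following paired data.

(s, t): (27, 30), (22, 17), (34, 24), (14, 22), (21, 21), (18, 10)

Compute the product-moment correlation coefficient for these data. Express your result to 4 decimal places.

n = 6, Σs = 136, Σt = 124, Σs² = 3330, Σt² = 2790, Σst = 2929
nΣst − ΣsΣt = 17574 − 16864 = 710
nΣs² − (Σs)² = 19980 − 18496 = 1484; nΣt² − (Σt)² = 16740 − 15376 = 1364
r = 710 / √(1484 × 1364) = 710 / 1422.7354 ≈ 0.4990

0.4990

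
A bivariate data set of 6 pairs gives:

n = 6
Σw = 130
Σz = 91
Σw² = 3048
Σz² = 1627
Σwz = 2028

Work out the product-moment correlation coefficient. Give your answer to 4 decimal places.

r = (nΣwz − ΣwΣz) / √[(nΣw² − (Σw)²)(nΣz² − (Σz)²)]
Numerator: 6×2028 − 130×91 = 338
Denominator: √[(18288 − 16900)(9762 − 8281)] = √[1388 × 1481] = 1433.7461
r = 338 / 1433.7461 ≈ 0.2357

0.2357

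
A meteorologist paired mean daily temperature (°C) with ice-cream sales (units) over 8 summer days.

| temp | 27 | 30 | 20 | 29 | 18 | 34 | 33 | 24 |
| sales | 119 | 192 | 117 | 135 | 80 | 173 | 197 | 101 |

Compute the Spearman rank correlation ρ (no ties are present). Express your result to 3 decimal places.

0.905

Rank temp: 4, 6, 2, 5, 1, 8, 7, 3
Rank sales: 4, 7, 3, 5, 1, 6, 8, 2
d = rank(temp) − rank(sales): 0, -1, -1, 0, 0, 2, -1, 1; Σd² = 8
ρ = 1 − 6Σd² / [n(n²−1)] = 1 − 6×8 / (8×63) = 1 − 48/504 ≈ 0.905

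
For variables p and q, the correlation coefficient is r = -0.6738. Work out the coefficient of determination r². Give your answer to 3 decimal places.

0.454

r² = (-0.6738)² = 0.454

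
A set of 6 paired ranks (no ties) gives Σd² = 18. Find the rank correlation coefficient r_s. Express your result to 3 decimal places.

ρ = 1 − 6Σd² / [n(n²−1)] = 1 − 6×18 / (6×35)
  = 1 − 108/210 = 1 − 0.5143 ≈ 0.486

0.486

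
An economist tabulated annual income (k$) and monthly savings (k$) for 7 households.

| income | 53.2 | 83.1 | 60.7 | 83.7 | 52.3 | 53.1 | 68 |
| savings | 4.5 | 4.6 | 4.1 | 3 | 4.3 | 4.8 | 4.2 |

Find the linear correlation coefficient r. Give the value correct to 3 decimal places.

n = 7, Σx = 454.1, Σy = 29.5, Σx² = 30604.93, Σy² = 126.39, Σxy = 1887
nΣxy − ΣxΣy = 13209 − 13395.95 = -186.95
nΣx² − (Σx)² = 214234.51 − 206206.81 = 8027.7; nΣy² − (Σy)² = 884.73 − 870.25 = 14.48
r = -186.95 / √(8027.7 × 14.48) = -186.95 / 340.9415 ≈ -0.548

-0.548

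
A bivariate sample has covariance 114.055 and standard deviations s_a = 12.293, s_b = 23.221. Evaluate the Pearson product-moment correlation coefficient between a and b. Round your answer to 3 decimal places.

0.400

r = Cov(a,b) / (s_a · s_b) = 114.055 / (12.293 × 23.221)
  = 114.055 / 285.4558 ≈ 0.400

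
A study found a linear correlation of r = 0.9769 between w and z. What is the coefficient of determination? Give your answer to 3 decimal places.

0.954

r² = (0.9769)² = 0.954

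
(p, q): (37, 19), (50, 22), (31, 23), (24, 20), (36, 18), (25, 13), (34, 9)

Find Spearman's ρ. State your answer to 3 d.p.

Rank p: 6, 7, 3, 1, 5, 2, 4
Rank q: 4, 6, 7, 5, 3, 2, 1
d = rank(p) − rank(q): 2, 1, -4, -4, 2, 0, 3; Σd² = 50
ρ = 1 − 6Σd² / [n(n²−1)] = 1 − 6×50 / (7×48) = 1 − 300/336 ≈ 0.107

0.107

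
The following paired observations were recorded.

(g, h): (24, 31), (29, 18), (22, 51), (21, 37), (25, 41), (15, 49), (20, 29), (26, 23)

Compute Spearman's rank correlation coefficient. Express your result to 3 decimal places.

Rank g: 5, 8, 4, 3, 6, 1, 2, 7
Rank h: 4, 1, 8, 5, 6, 7, 3, 2
d = rank(g) − rank(h): 1, 7, -4, -2, 0, -6, -1, 5; Σd² = 132
ρ = 1 − 6Σd² / [n(n²−1)] = 1 − 6×132 / (8×63) = 1 − 792/504 ≈ -0.571

-0.571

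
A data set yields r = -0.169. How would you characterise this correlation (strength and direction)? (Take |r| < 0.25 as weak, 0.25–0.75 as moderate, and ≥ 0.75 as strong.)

weak negative

r = -0.169 < 0 so the relationship is negative.
|r| = 0.169, which falls in the weak range.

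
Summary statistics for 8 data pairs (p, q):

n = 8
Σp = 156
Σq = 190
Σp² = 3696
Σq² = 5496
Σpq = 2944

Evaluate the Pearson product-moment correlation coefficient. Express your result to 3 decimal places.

r = (nΣpq − ΣpΣq) / √[(nΣp² − (Σp)²)(nΣq² − (Σq)²)]
Numerator: 8×2944 − 156×190 = -6088
Denominator: √[(29568 − 24336)(43968 − 36100)] = √[5232 × 7868] = 6416.0249
r = -6088 / 6416.0249 ≈ -0.949

-0.949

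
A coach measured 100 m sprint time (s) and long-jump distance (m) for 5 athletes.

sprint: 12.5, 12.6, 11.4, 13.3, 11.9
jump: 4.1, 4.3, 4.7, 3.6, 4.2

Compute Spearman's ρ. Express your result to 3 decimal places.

Rank sprint: 3, 4, 1, 5, 2
Rank jump: 2, 4, 5, 1, 3
d = rank(sprint) − rank(jump): 1, 0, -4, 4, -1; Σd² = 34
ρ = 1 − 6Σd² / [n(n²−1)] = 1 − 6×34 / (5×24) = 1 − 204/120 ≈ -0.700

-0.700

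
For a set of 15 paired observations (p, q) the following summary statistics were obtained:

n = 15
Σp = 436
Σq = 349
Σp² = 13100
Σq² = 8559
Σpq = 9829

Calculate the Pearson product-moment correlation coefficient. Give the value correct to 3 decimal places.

r = (nΣpq − ΣpΣq) / √[(nΣp² − (Σp)²)(nΣq² − (Σq)²)]
Numerator: 15×9829 − 436×349 = -4729
Denominator: √[(196500 − 190096)(128385 − 121801)] = √[6404 × 6584] = 6493.3763
r = -4729 / 6493.3763 ≈ -0.728

-0.728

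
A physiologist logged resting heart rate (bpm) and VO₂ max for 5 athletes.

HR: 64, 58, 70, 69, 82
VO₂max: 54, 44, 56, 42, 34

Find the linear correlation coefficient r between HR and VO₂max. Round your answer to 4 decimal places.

n = 5, Σx = 343, Σy = 230, Σx² = 23845, Σy² = 10908, Σxy = 15614
nΣxy − ΣxΣy = 78070 − 78890 = -820
nΣx² − (Σx)² = 119225 − 117649 = 1576; nΣy² − (Σy)² = 54540 − 52900 = 1640
r = -820 / √(1576 × 1640) = -820 / 1607.6816 ≈ -0.5101

-0.5101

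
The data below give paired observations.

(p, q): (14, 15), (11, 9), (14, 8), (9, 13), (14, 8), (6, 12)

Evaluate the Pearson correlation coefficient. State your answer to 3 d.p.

n = 6, Σp = 68, Σq = 65, Σp² = 826, Σq² = 747, Σpq = 722
nΣpq − ΣpΣq = 4332 − 4420 = -88
nΣp² − (Σp)² = 4956 − 4624 = 332; nΣq² − (Σq)² = 4482 − 4225 = 257
r = -88 / √(332 × 257) = -88 / 292.1027 ≈ -0.301

-0.301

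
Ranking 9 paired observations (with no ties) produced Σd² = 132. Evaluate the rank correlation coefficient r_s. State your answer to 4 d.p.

ρ = 1 − 6Σd² / [n(n²−1)] = 1 − 6×132 / (9×80)
  = 1 − 792/720 = 1 − 1.10000 ≈ -0.1000

-0.1000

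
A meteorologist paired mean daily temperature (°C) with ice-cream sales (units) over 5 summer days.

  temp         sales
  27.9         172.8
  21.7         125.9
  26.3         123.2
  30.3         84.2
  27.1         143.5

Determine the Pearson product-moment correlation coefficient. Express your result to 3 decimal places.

n = 5, Σx = 133.3, Σy = 649.6, Σx² = 3593.49, Σy² = 88570.78, Σxy = 17233.42
nΣxy − ΣxΣy = 86167.1 − 86591.68 = -424.58
nΣx² − (Σx)² = 17967.45 − 17768.89 = 198.56; nΣy² − (Σy)² = 442853.9 − 421980.16 = 20873.74
r = -424.58 / √(198.56 × 20873.74) = -424.58 / 2035.8511 ≈ -0.209

-0.209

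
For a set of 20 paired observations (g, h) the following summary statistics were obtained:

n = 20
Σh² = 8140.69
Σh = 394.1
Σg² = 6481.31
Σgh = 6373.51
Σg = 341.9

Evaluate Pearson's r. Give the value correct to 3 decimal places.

r = (nΣgh − ΣgΣh) / √[(nΣg² − (Σg)²)(nΣh² − (Σh)²)]
Numerator: 20×6373.51 − 341.9×394.1 = -7272.59
Denominator: √[(129626.2 − 116895.61)(162813.8 − 155314.81)] = √[12730.59 × 7498.99] = 9770.6994
r = -7272.59 / 9770.6994 ≈ -0.744

-0.744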